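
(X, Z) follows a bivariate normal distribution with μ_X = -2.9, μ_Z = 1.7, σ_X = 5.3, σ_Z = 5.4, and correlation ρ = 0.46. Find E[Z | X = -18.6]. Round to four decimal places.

-5.6583

E[Z | X=x] = μ_Z + ρ(σ_Z/σ_X)(x − μ_X) for jointly normal variables.
E[Z | X=-18.6] = 1.7 + (0.46)·(5.4/5.3)·(-18.6 − (-2.9)) = 1.7 + (0.46868)·(-15.7) = -5.6583.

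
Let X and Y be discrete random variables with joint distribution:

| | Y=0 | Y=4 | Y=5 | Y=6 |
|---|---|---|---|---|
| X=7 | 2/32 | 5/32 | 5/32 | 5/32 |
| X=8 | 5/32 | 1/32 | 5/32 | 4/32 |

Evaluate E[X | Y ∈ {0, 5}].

129/17

P(Y ∈ {0, 5}) = 17/32.
Σ X·P over the event = 7·(2/32) + 7·(5/32) + 8·(5/32) + 8·(5/32) = 129/32.
E[X | Y ∈ {0, 5}] = (129/32) / (17/32) = 129/17.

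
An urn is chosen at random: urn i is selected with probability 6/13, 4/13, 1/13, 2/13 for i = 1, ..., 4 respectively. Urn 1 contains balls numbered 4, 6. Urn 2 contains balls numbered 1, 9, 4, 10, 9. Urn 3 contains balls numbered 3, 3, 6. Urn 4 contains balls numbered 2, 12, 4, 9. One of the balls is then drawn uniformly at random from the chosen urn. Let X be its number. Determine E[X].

739/130

E[X | urn 1] = (4+6)/2 = 5.
E[X | urn 2] = (1+9+4+10+9)/5 = 33/5.
E[X | urn 3] = (3+3+6)/3 = 4.
E[X | urn 4] = (2+12+4+9)/4 = 27/4.
E[X] = (6/13)·(5) + (4/13)·(33/5) + (1/13)·(4) + (2/13)·(27/4) = 739/130.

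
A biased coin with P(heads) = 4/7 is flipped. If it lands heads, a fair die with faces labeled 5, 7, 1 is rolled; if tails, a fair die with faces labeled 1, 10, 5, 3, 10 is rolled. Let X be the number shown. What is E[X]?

E[X | heads] = (5+7+1)/3 = 13/3.
E[X | tails] = (1+10+5+3+10)/5 = 29/5.
E[X] = (4/7)·(13/3) + (3/7)·(29/5) = 521/105.

521/105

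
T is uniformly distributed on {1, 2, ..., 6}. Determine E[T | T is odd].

3

Given T is odd, T is equally likely to be any of {1, 3, 5}.
E[T | T is odd] = (1 + 3 + 5) / 3 = 3.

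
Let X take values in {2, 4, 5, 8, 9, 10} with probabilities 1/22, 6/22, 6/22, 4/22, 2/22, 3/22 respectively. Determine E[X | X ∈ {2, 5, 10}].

P(X ∈ {2, 5, 10}) = 5/11.
Σ over the event: 2·1/22 + 5·3/11 + 10·3/22 = 31/11.
E[X | X ∈ {2, 5, 10}] = (31/11) / (5/11) = 31/5.

31/5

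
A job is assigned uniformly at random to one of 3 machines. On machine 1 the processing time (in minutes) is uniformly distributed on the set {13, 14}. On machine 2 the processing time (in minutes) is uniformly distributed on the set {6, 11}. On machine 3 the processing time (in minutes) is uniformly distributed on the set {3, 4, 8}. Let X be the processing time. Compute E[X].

E[X | machine 1] = (13+14)/2 = 27/2.
E[X | machine 2] = (6+11)/2 = 17/2.
E[X | machine 3] = (3+4+8)/3 = 5.
By the law of total expectation,
E[X] = (1/3)·(27/2) + (1/3)·(17/2) + (1/3)·(5) = 9.

9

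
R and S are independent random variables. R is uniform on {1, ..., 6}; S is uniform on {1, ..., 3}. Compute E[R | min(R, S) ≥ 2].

P(min(R, S) ≥ 2) = 5/9.
Summing R·P(x,y) over outcomes with min(R, S) ≥ 2 gives 20/9.
E[R | min(R, S) ≥ 2] = (20/9) / (5/9) = 4.

4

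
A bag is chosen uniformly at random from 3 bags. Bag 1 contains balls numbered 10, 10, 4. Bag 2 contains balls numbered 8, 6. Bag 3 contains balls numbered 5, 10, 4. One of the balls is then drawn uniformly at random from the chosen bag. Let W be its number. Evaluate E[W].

64/9

E[W | bag 1] = (10+10+4)/3 = 8.
E[W | bag 2] = (8+6)/2 = 7.
E[W | bag 3] = (5+10+4)/3 = 19/3.
By the law of total expectation,
E[W] = (1/3)·(8) + (1/3)·(7) + (1/3)·(19/3) = 64/9.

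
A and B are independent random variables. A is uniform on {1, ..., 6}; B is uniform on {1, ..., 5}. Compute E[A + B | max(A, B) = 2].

Outcomes with max(A, B) = 2: (1,2), (2,1), (2,2), each with probability 1/30.
E[A + B | max(A, B) = 2] = (3 + 3 + 4) / 3 = 10/3.

10/3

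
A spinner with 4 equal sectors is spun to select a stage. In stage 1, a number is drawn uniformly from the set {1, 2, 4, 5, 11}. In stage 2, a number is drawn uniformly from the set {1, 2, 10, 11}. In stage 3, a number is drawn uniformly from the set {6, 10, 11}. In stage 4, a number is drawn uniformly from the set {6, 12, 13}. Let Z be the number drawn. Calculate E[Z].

449/60

E[Z | stage 1] = (1+2+4+5+11)/5 = 23/5.
E[Z | stage 2] = (1+2+10+11)/4 = 6.
E[Z | stage 3] = (6+10+11)/3 = 9.
E[Z | stage 4] = (6+12+13)/3 = 31/3.
By the law of total expectation,
E[Z] = (1/4)·(23/5) + (1/4)·(6) + (1/4)·(9) + (1/4)·(31/3) = 449/60.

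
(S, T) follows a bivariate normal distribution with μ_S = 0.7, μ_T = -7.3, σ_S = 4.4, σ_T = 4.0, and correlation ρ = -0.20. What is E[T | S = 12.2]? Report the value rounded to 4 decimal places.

For a bivariate normal, E[T | S=x] = μ_T + ρ·(σ_T/σ_S)·(x − μ_S).
E[T | S=12.2] = -7.3 + (-0.20)·(4.0/4.4)·(12.2 − (0.7)) = -7.3 + (-0.18182)·(11.5) = -9.3909.

-9.3909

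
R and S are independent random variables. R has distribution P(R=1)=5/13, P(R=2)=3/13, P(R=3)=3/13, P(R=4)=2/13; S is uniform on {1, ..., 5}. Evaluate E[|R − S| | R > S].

P(R > S) = 3/13.
Summing |R−S|·P(x,y) over outcomes with R > S gives 24/65.
E[|R − S| | R > S] = (24/65) / (3/13) = 8/5.

8/5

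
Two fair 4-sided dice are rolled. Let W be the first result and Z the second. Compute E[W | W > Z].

10/3

Outcomes with W > Z: (2,1), (3,1), (3,2), (4,1), (4,2), (4,3), each with probability 1/16.
E[W | W > Z] = (2 + 3 + 3 + 4 + 4 + 4) / 6 = 10/3.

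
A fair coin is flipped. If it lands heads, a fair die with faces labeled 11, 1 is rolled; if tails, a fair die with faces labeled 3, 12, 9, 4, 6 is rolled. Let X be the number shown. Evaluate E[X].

E[X | heads] = (11+1)/2 = 6.
E[X | tails] = (3+12+9+4+6)/5 = 34/5.
E[X] = (1/2)·(6) + (1/2)·(34/5) = 32/5.

32/5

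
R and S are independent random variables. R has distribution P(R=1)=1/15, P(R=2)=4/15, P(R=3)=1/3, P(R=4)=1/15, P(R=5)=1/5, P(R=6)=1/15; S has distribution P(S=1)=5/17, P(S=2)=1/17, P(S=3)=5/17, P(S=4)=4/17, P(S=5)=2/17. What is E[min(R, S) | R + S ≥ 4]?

P(R + S ≥ 4) = 229/255.
Summing min(R,S)·P(x,y) over outcomes with R + S ≥ 4 gives 109/51.
E[min(R, S) | R + S ≥ 4] = (109/51) / (229/255) = 545/229.

545/229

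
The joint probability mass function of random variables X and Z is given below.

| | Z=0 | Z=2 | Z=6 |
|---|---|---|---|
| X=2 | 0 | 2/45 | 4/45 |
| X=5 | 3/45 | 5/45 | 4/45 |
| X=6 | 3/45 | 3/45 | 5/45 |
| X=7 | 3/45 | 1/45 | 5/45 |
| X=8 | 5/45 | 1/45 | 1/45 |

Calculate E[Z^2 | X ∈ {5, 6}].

P(X ∈ {5, 6}) = 23/45.
Σ Z^2·P over the event = 0·(3/45) + 4·(5/45) + 36·(4/45) + 0·(3/45) + 4·(3/45) + 36·(5/45) = 356/45.
E[Z^2 | X ∈ {5, 6}] = (356/45) / (23/45) = 356/23.

356/23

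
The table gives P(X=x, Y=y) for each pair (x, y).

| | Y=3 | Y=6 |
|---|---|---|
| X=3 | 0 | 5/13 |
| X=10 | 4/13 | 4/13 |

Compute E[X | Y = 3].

P(Y = 3) = 4/13.
Σ X·P over the event = 10·(4/13) = 40/13.
E[X | Y = 3] = (40/13) / (4/13) = 10.

10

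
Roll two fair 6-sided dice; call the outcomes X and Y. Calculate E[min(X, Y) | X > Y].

P(X > Y) = 5/12.
Summing min(X,Y)·P(x,y) over outcomes with X > Y gives 35/36.
E[min(X, Y) | X > Y] = (35/36) / (5/12) = 7/3.

7/3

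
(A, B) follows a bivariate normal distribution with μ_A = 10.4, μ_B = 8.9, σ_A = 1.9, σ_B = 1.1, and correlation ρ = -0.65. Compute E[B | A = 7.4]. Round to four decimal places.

10.0289

For a bivariate normal, E[B | A=x] = μ_B + ρ·(σ_B/σ_A)·(x − μ_A).
E[B | A=7.4] = 8.9 + (-0.65)·(1.1/1.9)·(7.4 − (10.4)) = 8.9 + (-0.376316)·(-3) = 10.0289.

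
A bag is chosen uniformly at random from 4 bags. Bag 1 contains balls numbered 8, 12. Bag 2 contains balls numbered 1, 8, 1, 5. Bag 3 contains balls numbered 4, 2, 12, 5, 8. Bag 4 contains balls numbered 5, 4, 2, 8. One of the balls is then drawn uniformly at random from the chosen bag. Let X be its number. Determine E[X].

247/40

E[X | bag 1] = (8+12)/2 = 10.
E[X | bag 2] = (1+8+1+5)/4 = 15/4.
E[X | bag 3] = (4+2+12+5+8)/5 = 31/5.
E[X | bag 4] = (5+4+2+8)/4 = 19/4.
E[X] = (1/4)·(10) + (1/4)·(15/4) + (1/4)·(31/5) + (1/4)·(19/4) = 247/40.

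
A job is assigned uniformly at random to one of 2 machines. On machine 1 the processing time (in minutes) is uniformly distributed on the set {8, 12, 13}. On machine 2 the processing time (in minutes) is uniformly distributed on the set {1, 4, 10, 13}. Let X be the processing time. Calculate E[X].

9

E[X | machine 1] = (8+12+13)/3 = 11.
E[X | machine 2] = (1+4+10+13)/4 = 7.
E[X] = (1/2)·(11) + (1/2)·(7) = 9.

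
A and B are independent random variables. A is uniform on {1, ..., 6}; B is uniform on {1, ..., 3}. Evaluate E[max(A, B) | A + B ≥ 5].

9/2

P(A + B ≥ 5) = 2/3.
Summing max(A,B)·P(x,y) over outcomes with A + B ≥ 5 gives 3.
E[max(A, B) | A + B ≥ 5] = (3) / (2/3) = 9/2.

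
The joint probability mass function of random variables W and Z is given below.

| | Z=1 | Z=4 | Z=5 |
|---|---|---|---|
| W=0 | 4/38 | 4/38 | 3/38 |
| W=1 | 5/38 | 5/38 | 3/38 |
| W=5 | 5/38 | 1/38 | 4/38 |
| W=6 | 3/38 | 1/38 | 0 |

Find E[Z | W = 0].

35/11

P(W = 0) = 11/38.
Summing Z·P(W=x,Z=y) over the conditioning event gives 35/38.
E[Z | W = 0] = (35/38) / (11/38) = 35/11.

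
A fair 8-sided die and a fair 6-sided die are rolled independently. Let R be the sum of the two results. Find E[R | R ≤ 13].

P(R ≤ 13) = 47/48.
E[R | R ≤ 13] = (185/24) / (47/48) = 370/47.

370/47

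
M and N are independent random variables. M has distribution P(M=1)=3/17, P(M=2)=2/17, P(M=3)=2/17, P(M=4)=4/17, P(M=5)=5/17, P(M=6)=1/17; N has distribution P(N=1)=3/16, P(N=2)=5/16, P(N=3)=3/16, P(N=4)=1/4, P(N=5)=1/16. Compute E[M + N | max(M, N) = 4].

P(max(M, N) = 4) = 11/34.
Summing (M+N)·P(x,y) over outcomes with max(M, N) = 4 gives 139/68.
E[M + N | max(M, N) = 4] = (139/68) / (11/34) = 139/22.

139/22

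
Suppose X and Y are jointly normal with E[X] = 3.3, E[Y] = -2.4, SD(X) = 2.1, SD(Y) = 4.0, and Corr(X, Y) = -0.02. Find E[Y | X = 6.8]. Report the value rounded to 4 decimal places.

-2.5333

The regression of Y on X has slope ρ·σ_Y/σ_X and passes through (μ_X, μ_Y).
E[Y | X=6.8] = -2.4 + (-0.02)·(4.0/2.1)·(6.8 − (3.3)) = -2.4 + (-0.038095)·(3.5) = -2.5333.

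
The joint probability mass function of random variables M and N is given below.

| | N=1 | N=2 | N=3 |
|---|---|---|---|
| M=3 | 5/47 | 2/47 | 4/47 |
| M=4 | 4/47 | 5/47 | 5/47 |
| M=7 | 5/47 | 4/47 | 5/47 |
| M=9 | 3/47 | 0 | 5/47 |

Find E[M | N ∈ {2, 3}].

83/15

P(N ∈ {2, 3}) = 30/47.
Σ M·P over the event = 3·(2/47) + 3·(4/47) + 4·(5/47) + 4·(5/47) + 7·(4/47) + 7·(5/47) + 9·(5/47) = 166/47.
E[M | N ∈ {2, 3}] = (166/47) / (30/47) = 83/15.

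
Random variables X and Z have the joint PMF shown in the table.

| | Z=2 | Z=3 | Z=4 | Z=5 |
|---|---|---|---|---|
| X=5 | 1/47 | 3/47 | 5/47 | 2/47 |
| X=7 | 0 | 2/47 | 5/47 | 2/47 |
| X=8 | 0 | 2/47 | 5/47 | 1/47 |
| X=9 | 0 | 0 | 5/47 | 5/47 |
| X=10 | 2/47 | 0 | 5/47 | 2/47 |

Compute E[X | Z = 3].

P(Z = 3) = 7/47.
Σ X·P over the event = 5·(3/47) + 7·(2/47) + 8·(2/47) = 45/47.
E[X | Z = 3] = (45/47) / (7/47) = 45/7.

45/7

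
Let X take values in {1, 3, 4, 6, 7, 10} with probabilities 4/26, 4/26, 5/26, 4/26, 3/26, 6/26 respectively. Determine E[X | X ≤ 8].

81/20

P(X ≤ 8) = 10/13.
Σ over the event: 1·2/13 + 3·2/13 + 4·5/26 + 6·2/13 + 7·3/26 = 81/26.
E[X | X ≤ 8] = (81/26) / (10/13) = 81/20.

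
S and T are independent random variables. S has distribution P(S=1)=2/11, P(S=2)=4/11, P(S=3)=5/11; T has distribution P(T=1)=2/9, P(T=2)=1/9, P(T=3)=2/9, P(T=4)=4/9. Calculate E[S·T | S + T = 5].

110/21

P(S + T = 5) = 7/33.
Summing ST·P(x,y) over outcomes with S + T = 5 gives 10/9.
E[S·T | S + T = 5] = (10/9) / (7/33) = 110/21.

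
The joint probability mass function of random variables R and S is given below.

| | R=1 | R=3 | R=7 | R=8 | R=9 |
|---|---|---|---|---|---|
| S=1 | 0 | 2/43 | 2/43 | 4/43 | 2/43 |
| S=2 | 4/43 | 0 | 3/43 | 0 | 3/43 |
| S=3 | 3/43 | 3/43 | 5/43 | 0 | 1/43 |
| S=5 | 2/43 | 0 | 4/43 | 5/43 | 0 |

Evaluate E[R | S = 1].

P(S = 1) = 10/43.
Σ R·P over the event = 3·(2/43) + 7·(2/43) + 8·(4/43) + 9·(2/43) = 70/43.
E[R | S = 1] = (70/43) / (10/43) = 7.

7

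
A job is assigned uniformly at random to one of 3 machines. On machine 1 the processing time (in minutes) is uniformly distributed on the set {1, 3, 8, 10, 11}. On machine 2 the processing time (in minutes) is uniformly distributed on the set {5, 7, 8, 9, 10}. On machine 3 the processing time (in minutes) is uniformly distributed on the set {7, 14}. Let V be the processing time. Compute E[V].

83/10

E[V | machine 1] = (1+3+8+10+11)/5 = 33/5.
E[V | machine 2] = (5+7+8+9+10)/5 = 39/5.
E[V | machine 3] = (7+14)/2 = 21/2.
By the law of total expectation,
E[V] = (1/3)·(33/5) + (1/3)·(39/5) + (1/3)·(21/2) = 83/10.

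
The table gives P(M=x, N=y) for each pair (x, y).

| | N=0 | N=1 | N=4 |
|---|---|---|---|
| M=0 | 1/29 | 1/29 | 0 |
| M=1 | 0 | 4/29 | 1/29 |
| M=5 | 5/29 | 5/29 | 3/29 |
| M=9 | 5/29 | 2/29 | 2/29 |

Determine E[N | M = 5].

17/13

P(M = 5) = 13/29.
Σ N·P over the event = 0·(5/29) + 1·(5/29) + 4·(3/29) = 17/29.
E[N | M = 5] = (17/29) / (13/29) = 17/13.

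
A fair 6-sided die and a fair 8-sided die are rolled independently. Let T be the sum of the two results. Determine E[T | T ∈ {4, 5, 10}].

P(T ∈ {4, 5, 10}) = 1/4.
Σ over the event: 4·1/16 + 5·1/12 + 10·5/48 = 41/24.
E[T | T ∈ {4, 5, 10}] = (41/24) / (1/4) = 41/6.

41/6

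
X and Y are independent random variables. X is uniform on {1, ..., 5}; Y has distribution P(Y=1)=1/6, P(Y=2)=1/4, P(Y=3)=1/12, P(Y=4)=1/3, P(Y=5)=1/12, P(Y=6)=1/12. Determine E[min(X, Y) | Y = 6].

3

P(Y = 6) = 1/12.
Summing min(X,Y)·P(x,y) over outcomes with Y = 6 gives 1/4.
E[min(X, Y) | Y = 6] = (1/4) / (1/12) = 3.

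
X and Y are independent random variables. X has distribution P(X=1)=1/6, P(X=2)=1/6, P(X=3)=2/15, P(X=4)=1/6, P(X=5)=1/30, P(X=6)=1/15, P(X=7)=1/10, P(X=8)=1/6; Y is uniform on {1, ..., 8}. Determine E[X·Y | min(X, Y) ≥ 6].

P(min(X, Y) ≥ 6) = 1/8.
Summing XY·P(x,y) over outcomes with min(X, Y) ≥ 6 gives 511/80.
E[X·Y | min(X, Y) ≥ 6] = (511/80) / (1/8) = 511/10.

511/10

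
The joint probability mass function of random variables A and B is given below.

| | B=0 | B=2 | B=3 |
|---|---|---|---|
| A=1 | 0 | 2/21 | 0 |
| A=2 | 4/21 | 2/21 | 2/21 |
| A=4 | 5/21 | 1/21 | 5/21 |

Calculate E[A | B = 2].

P(B = 2) = 5/21.
Summing A·P(A=x,B=y) over the conditioning event gives 10/21.
E[A | B = 2] = (10/21) / (5/21) = 2.

2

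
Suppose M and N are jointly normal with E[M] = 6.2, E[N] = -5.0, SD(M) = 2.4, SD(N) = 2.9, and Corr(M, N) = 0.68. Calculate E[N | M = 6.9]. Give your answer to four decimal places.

-4.4248

E[N | M=x] = μ_N + ρ(σ_N/σ_M)(x − μ_M) for jointly normal variables.
E[N | M=6.9] = -5.0 + (0.68)·(2.9/2.4)·(6.9 − (6.2)) = -5.0 + (0.82167)·(0.7) = -4.4248.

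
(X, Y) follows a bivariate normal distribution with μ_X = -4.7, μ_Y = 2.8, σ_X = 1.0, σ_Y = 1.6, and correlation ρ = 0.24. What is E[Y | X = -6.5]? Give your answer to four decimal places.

2.1088

E[Y | X=x] = μ_Y + ρ(σ_Y/σ_X)(x − μ_X) for jointly normal variables.
E[Y | X=-6.5] = 2.8 + (0.24)·(1.6/1.0)·(-6.5 − (-4.7)) = 2.8 + (0.384)·(-1.8) = 2.1088.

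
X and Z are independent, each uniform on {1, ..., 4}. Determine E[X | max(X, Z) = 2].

Outcomes with max(X, Z) = 2: (1,2), (2,1), (2,2), each with probability 1/16.
E[X | max(X, Z) = 2] = (1 + 2 + 2) / 3 = 5/3.

5/3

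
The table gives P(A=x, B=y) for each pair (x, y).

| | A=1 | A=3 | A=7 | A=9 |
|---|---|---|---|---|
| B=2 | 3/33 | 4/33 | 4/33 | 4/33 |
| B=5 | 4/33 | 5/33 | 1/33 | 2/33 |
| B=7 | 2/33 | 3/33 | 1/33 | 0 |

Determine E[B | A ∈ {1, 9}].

58/15

P(A ∈ {1, 9}) = 5/11.
Σ B·P over the event = 2·(3/33) + 5·(4/33) + 7·(2/33) + 2·(4/33) + 5·(2/33) = 58/33.
E[B | A ∈ {1, 9}] = (58/33) / (5/11) = 58/15.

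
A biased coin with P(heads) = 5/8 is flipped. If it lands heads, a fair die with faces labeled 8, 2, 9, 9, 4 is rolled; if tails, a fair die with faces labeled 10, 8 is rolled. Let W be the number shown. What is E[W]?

E[W | heads] = (8+2+9+9+4)/5 = 32/5.
E[W | tails] = (10+8)/2 = 9.
By the law of total expectation,
E[W] = (5/8)·(32/5) + (3/8)·(9) = 59/8.

59/8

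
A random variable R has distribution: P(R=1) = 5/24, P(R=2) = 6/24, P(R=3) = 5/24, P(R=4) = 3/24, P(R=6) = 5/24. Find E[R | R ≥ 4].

21/4

P(R ≥ 4) = 1/3.
Σ over the event: 4·1/8 + 6·5/24 = 7/4.
E[R | R ≥ 4] = (7/4) / (1/3) = 21/4.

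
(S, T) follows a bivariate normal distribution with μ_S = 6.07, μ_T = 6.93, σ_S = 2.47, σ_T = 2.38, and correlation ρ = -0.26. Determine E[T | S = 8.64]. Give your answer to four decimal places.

6.2861

E[T | S=x] = μ_T + ρ(σ_T/σ_S)(x − μ_S) for jointly normal variables.
E[T | S=8.64] = 6.93 + (-0.26)·(2.38/2.47)·(8.64 − (6.07)) = 6.93 + (-0.25053)·(2.57) = 6.2861.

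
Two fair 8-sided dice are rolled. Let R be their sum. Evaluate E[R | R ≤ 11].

376/49

P(R ≤ 11) = 49/64.
E[R | R ≤ 11] = (47/8) / (49/64) = 376/49.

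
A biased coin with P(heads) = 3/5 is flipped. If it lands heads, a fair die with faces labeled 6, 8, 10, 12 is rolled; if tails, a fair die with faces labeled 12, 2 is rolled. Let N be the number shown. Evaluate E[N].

41/5

E[N | heads] = (6+8+10+12)/4 = 9.
E[N | tails] = (12+2)/2 = 7.
By the law of total expectation,
E[N] = (3/5)·(9) + (2/5)·(7) = 41/5.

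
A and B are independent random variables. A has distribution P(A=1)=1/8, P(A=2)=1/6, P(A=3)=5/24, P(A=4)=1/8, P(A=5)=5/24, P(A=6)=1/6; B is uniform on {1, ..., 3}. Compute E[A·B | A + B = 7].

P(A + B = 7) = 1/6.
Summing AB·P(x,y) over outcomes with A + B = 7 gives 55/36.
E[A·B | A + B = 7] = (55/36) / (1/6) = 55/6.

55/6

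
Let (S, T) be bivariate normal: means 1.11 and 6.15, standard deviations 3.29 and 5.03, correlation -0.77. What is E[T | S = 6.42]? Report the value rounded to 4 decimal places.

-0.1011

For a bivariate normal, E[T | S=x] = μ_T + ρ·(σ_T/σ_S)·(x − μ_S).
E[T | S=6.42] = 6.15 + (-0.77)·(5.03/3.29)·(6.42 − (1.11)) = 6.15 + (-1.17723)·(5.31) = -0.1011.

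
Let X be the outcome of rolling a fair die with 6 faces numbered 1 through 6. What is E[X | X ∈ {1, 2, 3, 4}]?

5/2

P(X ∈ {1, 2, 3, 4}) = 2/3.
Σ over the event: 1·1/6 + 2·1/6 + 3·1/6 + 4·1/6 = 5/3.
E[X | X ∈ {1, 2, 3, 4}] = (5/3) / (2/3) = 5/2.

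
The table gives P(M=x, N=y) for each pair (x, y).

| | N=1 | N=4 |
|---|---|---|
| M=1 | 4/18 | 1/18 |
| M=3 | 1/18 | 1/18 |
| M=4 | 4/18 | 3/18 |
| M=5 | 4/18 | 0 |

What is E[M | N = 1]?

P(N = 1) = 13/18.
Σ M·P over the event = 1·(4/18) + 3·(1/18) + 4·(4/18) + 5·(4/18) = 43/18.
E[M | N = 1] = (43/18) / (13/18) = 43/13.

43/13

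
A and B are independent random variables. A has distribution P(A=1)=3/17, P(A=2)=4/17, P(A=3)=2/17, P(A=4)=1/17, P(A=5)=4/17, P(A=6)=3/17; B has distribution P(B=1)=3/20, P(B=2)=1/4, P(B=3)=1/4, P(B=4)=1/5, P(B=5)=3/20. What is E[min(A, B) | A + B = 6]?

93/52

P(A + B = 6) = 13/85.
Summing min(A,B)·P(x,y) over outcomes with A + B = 6 gives 93/340.
E[min(A, B) | A + B = 6] = (93/340) / (13/85) = 93/52.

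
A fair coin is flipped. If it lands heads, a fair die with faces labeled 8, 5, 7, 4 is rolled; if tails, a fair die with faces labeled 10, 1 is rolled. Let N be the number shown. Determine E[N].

E[N | heads] = (8+5+7+4)/4 = 6.
E[N | tails] = (10+1)/2 = 11/2.
E[N] = (1/2)·(6) + (1/2)·(11/2) = 23/4.

23/4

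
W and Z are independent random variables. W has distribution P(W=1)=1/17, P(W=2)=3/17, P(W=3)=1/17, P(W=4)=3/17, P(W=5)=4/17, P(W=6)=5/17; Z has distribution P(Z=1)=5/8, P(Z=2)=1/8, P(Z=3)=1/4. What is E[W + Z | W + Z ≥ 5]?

P(W + Z ≥ 5) = 105/136.
Summing (W+Z)·P(x,y) over outcomes with W + Z ≥ 5 gives 699/136.
E[W + Z | W + Z ≥ 5] = (699/136) / (105/136) = 233/35.

233/35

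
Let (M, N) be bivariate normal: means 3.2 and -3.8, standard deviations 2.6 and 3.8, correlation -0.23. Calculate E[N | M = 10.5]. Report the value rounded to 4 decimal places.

-6.2539

For a bivariate normal, E[N | M=x] = μ_N + ρ·(σ_N/σ_M)·(x − μ_M).
E[N | M=10.5] = -3.8 + (-0.23)·(3.8/2.6)·(10.5 − (3.2)) = -3.8 + (-0.33615)·(7.3) = -6.2539.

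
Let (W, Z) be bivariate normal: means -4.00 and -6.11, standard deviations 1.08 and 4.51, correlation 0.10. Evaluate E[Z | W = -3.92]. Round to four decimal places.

The regression of Z on W has slope ρ·σ_Z/σ_W and passes through (μ_W, μ_Z).
E[Z | W=-3.92] = -6.11 + (0.10)·(4.51/1.08)·(-3.92 − (-4.00)) = -6.11 + (0.41759)·(0.08) = -6.0766.

-6.0766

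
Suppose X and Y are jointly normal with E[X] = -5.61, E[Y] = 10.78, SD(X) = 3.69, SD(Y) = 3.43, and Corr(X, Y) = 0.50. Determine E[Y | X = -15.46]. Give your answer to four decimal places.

The regression of Y on X has slope ρ·σ_Y/σ_X and passes through (μ_X, μ_Y).
E[Y | X=-15.46] = 10.78 + (0.50)·(3.43/3.69)·(-15.46 − (-5.61)) = 10.78 + (0.46477)·(-9.85) = 6.2020.

6.2020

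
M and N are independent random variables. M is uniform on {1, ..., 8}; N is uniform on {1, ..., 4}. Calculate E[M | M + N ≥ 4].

140/29

P(M + N ≥ 4) = 29/32.
Summing M·P(x,y) over outcomes with M + N ≥ 4 gives 35/8.
E[M | M + N ≥ 4] = (35/8) / (29/32) = 140/29.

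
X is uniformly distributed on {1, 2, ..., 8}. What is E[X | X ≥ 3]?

11/2

Given X ≥ 3, X is equally likely to be any of {3, 4, 5, 6, 7, 8}.
E[X | X ≥ 3] = (3 + 4 + 5 + 6 + 7 + 8) / 6 = 11/2.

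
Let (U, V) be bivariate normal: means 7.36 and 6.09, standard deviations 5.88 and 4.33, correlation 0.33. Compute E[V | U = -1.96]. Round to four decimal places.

3.8251

The regression of V on U has slope ρ·σ_V/σ_U and passes through (μ_U, μ_V).
E[V | U=-1.96] = 6.09 + (0.33)·(4.33/5.88)·(-1.96 − (7.36)) = 6.09 + (0.24301)·(-9.32) = 3.8251.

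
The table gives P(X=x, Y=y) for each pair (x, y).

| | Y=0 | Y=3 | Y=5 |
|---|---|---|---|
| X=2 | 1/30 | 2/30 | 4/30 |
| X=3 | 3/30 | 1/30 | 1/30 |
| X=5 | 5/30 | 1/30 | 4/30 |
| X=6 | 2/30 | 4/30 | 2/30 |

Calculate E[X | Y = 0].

P(Y = 0) = 11/30.
Σ X·P over the event = 2·(1/30) + 3·(3/30) + 5·(5/30) + 6·(2/30) = 8/5.
E[X | Y = 0] = (8/5) / (11/30) = 48/11.

48/11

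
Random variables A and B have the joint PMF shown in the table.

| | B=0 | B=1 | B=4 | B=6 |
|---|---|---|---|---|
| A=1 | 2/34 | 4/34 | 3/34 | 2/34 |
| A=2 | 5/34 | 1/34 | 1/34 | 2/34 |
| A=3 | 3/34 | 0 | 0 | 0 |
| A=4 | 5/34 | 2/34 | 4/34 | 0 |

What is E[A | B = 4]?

P(B = 4) = 4/17.
Σ A·P over the event = 1·(3/34) + 2·(1/34) + 4·(4/34) = 21/34.
E[A | B = 4] = (21/34) / (4/17) = 21/8.

21/8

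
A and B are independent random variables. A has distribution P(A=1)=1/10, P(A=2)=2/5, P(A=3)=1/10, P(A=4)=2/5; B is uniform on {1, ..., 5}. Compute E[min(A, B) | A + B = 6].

P(A + B = 6) = 1/5.
Summing min(A,B)·P(x,y) over outcomes with A + B = 6 gives 2/5.
E[min(A, B) | A + B = 6] = (2/5) / (1/5) = 2.

2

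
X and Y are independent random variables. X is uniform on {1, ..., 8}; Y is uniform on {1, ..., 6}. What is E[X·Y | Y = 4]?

P(Y = 4) = 1/6.
Summing XY·P(x,y) over outcomes with Y = 4 gives 3.
E[X·Y | Y = 4] = (3) / (1/6) = 18.

18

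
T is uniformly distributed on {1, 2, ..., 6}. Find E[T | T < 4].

Given T < 4, T is equally likely to be any of {1, 2, 3}.
E[T | T < 4] = (1 + 2 + 3) / 3 = 2.

2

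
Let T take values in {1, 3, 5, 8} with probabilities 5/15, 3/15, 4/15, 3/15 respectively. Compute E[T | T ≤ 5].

17/6

P(T ≤ 5) = 4/5.
Σ over the event: 1·1/3 + 3·1/5 + 5·4/15 = 34/15.
E[T | T ≤ 5] = (34/15) / (4/5) = 17/6.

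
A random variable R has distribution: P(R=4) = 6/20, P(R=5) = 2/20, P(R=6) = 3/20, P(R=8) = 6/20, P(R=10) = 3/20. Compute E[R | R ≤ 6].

52/11

P(R ≤ 6) = 11/20.
Σ over the event: 4·3/10 + 5·1/10 + 6·3/20 = 13/5.
E[R | R ≤ 6] = (13/5) / (11/20) = 52/11.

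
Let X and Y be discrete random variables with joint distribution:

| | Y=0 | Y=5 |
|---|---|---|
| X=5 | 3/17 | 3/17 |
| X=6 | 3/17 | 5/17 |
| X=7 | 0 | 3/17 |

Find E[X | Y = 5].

6

P(Y = 5) = 11/17.
Σ X·P over the event = 5·(3/17) + 6·(5/17) + 7·(3/17) = 66/17.
E[X | Y = 5] = (66/17) / (11/17) = 6.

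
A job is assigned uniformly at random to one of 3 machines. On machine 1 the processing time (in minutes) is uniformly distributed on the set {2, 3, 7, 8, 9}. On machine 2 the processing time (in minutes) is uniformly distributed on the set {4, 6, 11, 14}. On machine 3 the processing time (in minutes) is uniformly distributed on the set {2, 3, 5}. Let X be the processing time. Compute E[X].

E[X | machine 1] = (2+3+7+8+9)/5 = 29/5.
E[X | machine 2] = (4+6+11+14)/4 = 35/4.
E[X | machine 3] = (2+3+5)/3 = 10/3.
E[X] = (1/3)·(29/5) + (1/3)·(35/4) + (1/3)·(10/3) = 1073/180.

1073/180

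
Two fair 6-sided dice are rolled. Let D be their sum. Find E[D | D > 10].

34/3

P(D > 10) = 1/12.
Σ over the event: 11·1/18 + 12·1/36 = 17/18.
E[D | D > 10] = (17/18) / (1/12) = 34/3.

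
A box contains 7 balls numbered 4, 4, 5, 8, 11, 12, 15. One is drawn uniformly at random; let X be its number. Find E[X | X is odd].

P(X is odd) = 3/7.
Σ over the event: 5·1/7 + 11·1/7 + 15·1/7 = 31/7.
E[X | X is odd] = (31/7) / (3/7) = 31/3.

31/3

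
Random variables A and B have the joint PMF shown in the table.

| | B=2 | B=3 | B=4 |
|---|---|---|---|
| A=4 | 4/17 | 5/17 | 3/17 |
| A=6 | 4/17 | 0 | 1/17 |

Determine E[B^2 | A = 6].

32/5

P(A = 6) = 5/17.
Summing B^2·P(A=x,B=y) over the conditioning event gives 32/17.
E[B^2 | A = 6] = (32/17) / (5/17) = 32/5.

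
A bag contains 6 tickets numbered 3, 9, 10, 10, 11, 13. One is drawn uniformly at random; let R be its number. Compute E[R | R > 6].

53/5

P(R > 6) = 5/6.
Σ over the event: 9·1/6 + 10·1/3 + 11·1/6 + 13·1/6 = 53/6.
E[R | R > 6] = (53/6) / (5/6) = 53/5.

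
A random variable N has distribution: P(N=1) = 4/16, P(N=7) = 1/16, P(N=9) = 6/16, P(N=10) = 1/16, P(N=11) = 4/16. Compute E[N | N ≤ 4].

P(N ≤ 4) = 1/4.
Σ over the event: 1·1/4 = 1/4.
E[N | N ≤ 4] = (1/4) / (1/4) = 1.

1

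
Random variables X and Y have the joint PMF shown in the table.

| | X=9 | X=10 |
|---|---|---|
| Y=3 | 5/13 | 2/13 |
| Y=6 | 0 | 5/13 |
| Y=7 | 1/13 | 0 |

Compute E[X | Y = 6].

P(Y = 6) = 5/13.
Σ X·P over the event = 10·(5/13) = 50/13.
E[X | Y = 6] = (50/13) / (5/13) = 10.

10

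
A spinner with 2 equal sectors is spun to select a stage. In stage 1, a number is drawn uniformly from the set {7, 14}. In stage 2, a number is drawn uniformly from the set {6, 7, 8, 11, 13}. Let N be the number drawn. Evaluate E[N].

39/4

E[N | stage 1] = (7+14)/2 = 21/2.
E[N | stage 2] = (6+7+8+11+13)/5 = 9.
E[N] = (1/2)·(21/2) + (1/2)·(9) = 39/4.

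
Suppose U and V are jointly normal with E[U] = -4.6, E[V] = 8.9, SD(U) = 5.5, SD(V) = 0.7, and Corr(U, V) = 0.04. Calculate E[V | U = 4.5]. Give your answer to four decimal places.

E[V | U=x] = μ_V + ρ(σ_V/σ_U)(x − μ_U) for jointly normal variables.
E[V | U=4.5] = 8.9 + (0.04)·(0.7/5.5)·(4.5 − (-4.6)) = 8.9 + (0.0050909)·(9.1) = 8.9463.

8.9463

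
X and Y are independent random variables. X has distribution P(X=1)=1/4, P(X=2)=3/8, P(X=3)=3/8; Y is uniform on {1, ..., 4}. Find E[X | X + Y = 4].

P(X + Y = 4) = 1/4.
Summing X·P(x,y) over outcomes with X + Y = 4 gives 17/32.
E[X | X + Y = 4] = (17/32) / (1/4) = 17/8.

17/8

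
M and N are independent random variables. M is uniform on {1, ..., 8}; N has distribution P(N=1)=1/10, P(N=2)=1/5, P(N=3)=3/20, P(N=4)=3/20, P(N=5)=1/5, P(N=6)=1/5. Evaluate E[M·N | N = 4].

P(N = 4) = 3/20.
Summing MN·P(x,y) over outcomes with N = 4 gives 27/10.
E[M·N | N = 4] = (27/10) / (3/20) = 18.

18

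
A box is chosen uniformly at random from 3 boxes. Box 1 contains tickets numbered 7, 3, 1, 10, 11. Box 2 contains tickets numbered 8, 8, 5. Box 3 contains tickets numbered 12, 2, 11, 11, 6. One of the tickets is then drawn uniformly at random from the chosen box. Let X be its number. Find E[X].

E[X | box 1] = (7+3+1+10+11)/5 = 32/5.
E[X | box 2] = (8+8+5)/3 = 7.
E[X | box 3] = (12+2+11+11+6)/5 = 42/5.
By the law of total expectation,
E[X] = (1/3)·(32/5) + (1/3)·(7) + (1/3)·(42/5) = 109/15.

109/15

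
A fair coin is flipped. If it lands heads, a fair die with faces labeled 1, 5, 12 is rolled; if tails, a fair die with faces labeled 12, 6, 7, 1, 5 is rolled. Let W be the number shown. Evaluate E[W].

E[W | heads] = (1+5+12)/3 = 6.
E[W | tails] = (12+6+7+1+5)/5 = 31/5.
By the law of total expectation,
E[W] = (1/2)·(6) + (1/2)·(31/5) = 61/10.

61/10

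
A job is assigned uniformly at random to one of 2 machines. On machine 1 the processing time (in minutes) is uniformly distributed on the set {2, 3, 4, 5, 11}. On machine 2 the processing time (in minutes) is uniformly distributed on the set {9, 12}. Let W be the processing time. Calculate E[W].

E[W | machine 1] = (2+3+4+5+11)/5 = 5.
E[W | machine 2] = (9+12)/2 = 21/2.
E[W] = (1/2)·(5) + (1/2)·(21/2) = 31/4.

31/4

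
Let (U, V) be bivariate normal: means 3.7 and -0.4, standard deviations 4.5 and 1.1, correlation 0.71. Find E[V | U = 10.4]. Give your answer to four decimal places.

E[V | U=x] = μ_V + ρ(σ_V/σ_U)(x − μ_U) for jointly normal variables.
E[V | U=10.4] = -0.4 + (0.71)·(1.1/4.5)·(10.4 − (3.7)) = -0.4 + (0.173556)·(6.7) = 0.7628.

0.7628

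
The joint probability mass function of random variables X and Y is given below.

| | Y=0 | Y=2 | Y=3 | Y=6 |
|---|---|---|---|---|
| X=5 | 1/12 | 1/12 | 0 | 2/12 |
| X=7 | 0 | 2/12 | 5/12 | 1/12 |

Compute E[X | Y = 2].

P(Y = 2) = 1/4.
Σ X·P over the event = 5·(1/12) + 7·(2/12) = 19/12.
E[X | Y = 2] = (19/12) / (1/4) = 19/3.

19/3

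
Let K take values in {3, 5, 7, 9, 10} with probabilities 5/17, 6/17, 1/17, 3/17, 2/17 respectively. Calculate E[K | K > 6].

9

P(K > 6) = 6/17.
Σ over the event: 7·1/17 + 9·3/17 + 10·2/17 = 54/17.
E[K | K > 6] = (54/17) / (6/17) = 9.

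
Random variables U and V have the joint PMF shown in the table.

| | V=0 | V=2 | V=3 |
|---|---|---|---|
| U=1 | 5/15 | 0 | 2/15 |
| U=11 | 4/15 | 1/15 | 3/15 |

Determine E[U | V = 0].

P(V = 0) = 3/5.
Summing U·P(U=x,V=y) over the conditioning event gives 49/15.
E[U | V = 0] = (49/15) / (3/5) = 49/9.

49/9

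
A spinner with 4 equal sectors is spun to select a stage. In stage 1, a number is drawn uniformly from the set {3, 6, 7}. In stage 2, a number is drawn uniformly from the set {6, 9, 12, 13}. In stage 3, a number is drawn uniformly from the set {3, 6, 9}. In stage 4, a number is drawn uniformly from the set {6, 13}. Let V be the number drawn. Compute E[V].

185/24

E[V | stage 1] = (3+6+7)/3 = 16/3.
E[V | stage 2] = (6+9+12+13)/4 = 10.
E[V | stage 3] = (3+6+9)/3 = 6.
E[V | stage 4] = (6+13)/2 = 19/2.
By the law of total expectation,
E[V] = (1/4)·(16/3) + (1/4)·(10) + (1/4)·(6) + (1/4)·(19/2) = 185/24.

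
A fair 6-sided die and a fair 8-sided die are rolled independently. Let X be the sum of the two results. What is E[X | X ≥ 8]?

P(X ≥ 8) = 9/16.
Σ over the event: 8·1/8 + 9·1/8 + 10·5/48 + 11·1/12 + 12·1/16 + 13·1/24 + 14·1/48 = 17/3.
E[X | X ≥ 8] = (17/3) / (9/16) = 272/27.

272/27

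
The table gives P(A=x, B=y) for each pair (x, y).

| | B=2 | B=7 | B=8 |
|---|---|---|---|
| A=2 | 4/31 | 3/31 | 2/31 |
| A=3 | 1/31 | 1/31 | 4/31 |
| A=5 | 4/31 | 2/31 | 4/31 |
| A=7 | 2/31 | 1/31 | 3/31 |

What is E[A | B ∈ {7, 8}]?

83/20

P(B ∈ {7, 8}) = 20/31.
Σ A·P over the event = 2·(3/31) + 2·(2/31) + 3·(1/31) + 3·(4/31) + 5·(2/31) + 5·(4/31) + 7·(1/31) + 7·(3/31) = 83/31.
E[A | B ∈ {7, 8}] = (83/31) / (20/31) = 83/20.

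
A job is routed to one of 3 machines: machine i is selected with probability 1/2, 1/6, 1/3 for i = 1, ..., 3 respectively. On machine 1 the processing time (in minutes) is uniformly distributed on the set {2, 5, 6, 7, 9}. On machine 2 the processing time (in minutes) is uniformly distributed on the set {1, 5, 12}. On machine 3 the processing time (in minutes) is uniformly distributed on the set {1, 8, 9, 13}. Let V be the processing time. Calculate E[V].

E[V | machine 1] = (2+5+6+7+9)/5 = 29/5.
E[V | machine 2] = (1+5+12)/3 = 6.
E[V | machine 3] = (1+8+9+13)/4 = 31/4.
By the law of total expectation,
E[V] = (1/2)·(29/5) + (1/6)·(6) + (1/3)·(31/4) = 389/60.

389/60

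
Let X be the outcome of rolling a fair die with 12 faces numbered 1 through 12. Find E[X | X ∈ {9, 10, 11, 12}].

21/2

P(X ∈ {9, 10, 11, 12}) = 1/3.
Σ over the event: 9·1/12 + 10·1/12 + 11·1/12 + 12·1/12 = 7/2.
E[X | X ∈ {9, 10, 11, 12}] = (7/2) / (1/3) = 21/2.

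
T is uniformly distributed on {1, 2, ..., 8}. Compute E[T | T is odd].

4

Given T is odd, T is equally likely to be any of {1, 3, 5, 7}.
E[T | T is odd] = (1 + 3 + 5 + 7) / 4 = 4.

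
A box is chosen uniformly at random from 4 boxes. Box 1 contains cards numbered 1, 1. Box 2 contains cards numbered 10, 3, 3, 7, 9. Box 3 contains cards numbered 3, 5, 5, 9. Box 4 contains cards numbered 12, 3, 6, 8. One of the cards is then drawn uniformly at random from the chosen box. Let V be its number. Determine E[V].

403/80

E[V | box 1] = (1+1)/2 = 1.
E[V | box 2] = (10+3+3+7+9)/5 = 32/5.
E[V | box 3] = (3+5+5+9)/4 = 11/2.
E[V | box 4] = (12+3+6+8)/4 = 29/4.
E[V] = (1/4)·(1) + (1/4)·(32/5) + (1/4)·(11/2) + (1/4)·(29/4) = 403/80.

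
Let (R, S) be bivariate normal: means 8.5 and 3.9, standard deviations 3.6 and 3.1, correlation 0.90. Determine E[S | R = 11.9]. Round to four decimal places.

6.5350

E[S | R=x] = μ_S + ρ(σ_S/σ_R)(x − μ_R) for jointly normal variables.
E[S | R=11.9] = 3.9 + (0.90)·(3.1/3.6)·(11.9 − (8.5)) = 3.9 + (0.775)·(3.4) = 6.5350.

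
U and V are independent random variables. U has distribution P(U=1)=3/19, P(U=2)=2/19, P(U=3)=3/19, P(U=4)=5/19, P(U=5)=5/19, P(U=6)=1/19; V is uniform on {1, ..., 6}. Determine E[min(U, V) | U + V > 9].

85/18

P(U + V > 9) = 3/19.
Summing min(U,V)·P(x,y) over outcomes with U + V > 9 gives 85/114.
E[min(U, V) | U + V > 9] = (85/114) / (3/19) = 85/18.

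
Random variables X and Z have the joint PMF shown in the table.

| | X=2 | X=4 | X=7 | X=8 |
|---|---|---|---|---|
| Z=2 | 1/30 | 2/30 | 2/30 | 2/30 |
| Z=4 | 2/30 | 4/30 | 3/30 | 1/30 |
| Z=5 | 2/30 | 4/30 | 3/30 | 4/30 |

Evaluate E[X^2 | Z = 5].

P(Z = 5) = 13/30.
Σ X^2·P over the event = 4·(2/30) + 16·(4/30) + 49·(3/30) + 64·(4/30) = 95/6.
E[X^2 | Z = 5] = (95/6) / (13/30) = 475/13.

475/13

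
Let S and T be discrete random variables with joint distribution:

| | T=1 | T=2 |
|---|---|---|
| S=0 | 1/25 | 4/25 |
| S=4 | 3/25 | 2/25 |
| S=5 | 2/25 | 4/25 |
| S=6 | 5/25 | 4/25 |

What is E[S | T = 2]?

26/7

P(T = 2) = 14/25.
Σ S·P over the event = 0·(4/25) + 4·(2/25) + 5·(4/25) + 6·(4/25) = 52/25.
E[S | T = 2] = (52/25) / (14/25) = 26/7.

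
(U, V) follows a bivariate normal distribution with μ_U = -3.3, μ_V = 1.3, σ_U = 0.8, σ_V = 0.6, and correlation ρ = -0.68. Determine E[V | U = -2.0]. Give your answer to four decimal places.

0.6370

The regression of V on U has slope ρ·σ_V/σ_U and passes through (μ_U, μ_V).
E[V | U=-2.0] = 1.3 + (-0.68)·(0.6/0.8)·(-2.0 − (-3.3)) = 1.3 + (-0.51)·(1.3) = 0.6370.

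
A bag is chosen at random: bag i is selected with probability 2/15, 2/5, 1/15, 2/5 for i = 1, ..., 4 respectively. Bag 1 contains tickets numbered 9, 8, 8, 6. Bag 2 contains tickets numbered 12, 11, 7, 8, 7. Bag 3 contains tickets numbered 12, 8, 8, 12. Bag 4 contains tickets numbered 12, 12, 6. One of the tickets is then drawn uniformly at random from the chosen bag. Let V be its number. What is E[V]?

93/10

E[V | bag 1] = (9+8+8+6)/4 = 31/4.
E[V | bag 2] = (12+11+7+8+7)/5 = 9.
E[V | bag 3] = (12+8+8+12)/4 = 10.
E[V | bag 4] = (12+12+6)/3 = 10.
By the law of total expectation,
E[V] = (2/15)·(31/4) + (2/5)·(9) + (1/15)·(10) + (2/5)·(10) = 93/10.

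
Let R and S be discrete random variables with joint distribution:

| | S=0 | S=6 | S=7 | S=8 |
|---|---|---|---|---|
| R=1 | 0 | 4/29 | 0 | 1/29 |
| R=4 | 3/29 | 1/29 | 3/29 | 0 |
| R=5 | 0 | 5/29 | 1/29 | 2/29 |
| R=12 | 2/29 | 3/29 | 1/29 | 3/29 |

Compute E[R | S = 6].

69/13

P(S = 6) = 13/29.
Σ R·P over the event = 1·(4/29) + 4·(1/29) + 5·(5/29) + 12·(3/29) = 69/29.
E[R | S = 6] = (69/29) / (13/29) = 69/13.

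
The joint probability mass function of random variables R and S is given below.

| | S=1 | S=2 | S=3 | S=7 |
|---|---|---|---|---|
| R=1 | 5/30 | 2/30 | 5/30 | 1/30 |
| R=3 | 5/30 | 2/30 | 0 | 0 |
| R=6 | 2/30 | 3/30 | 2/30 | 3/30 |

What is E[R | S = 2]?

26/7

P(S = 2) = 7/30.
Σ R·P over the event = 1·(2/30) + 3·(2/30) + 6·(3/30) = 13/15.
E[R | S = 2] = (13/15) / (7/30) = 26/7.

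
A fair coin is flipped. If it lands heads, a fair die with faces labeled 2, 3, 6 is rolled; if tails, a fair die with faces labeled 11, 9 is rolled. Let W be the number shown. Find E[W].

E[W | heads] = (2+3+6)/3 = 11/3.
E[W | tails] = (11+9)/2 = 10.
E[W] = (1/2)·(11/3) + (1/2)·(10) = 41/6.

41/6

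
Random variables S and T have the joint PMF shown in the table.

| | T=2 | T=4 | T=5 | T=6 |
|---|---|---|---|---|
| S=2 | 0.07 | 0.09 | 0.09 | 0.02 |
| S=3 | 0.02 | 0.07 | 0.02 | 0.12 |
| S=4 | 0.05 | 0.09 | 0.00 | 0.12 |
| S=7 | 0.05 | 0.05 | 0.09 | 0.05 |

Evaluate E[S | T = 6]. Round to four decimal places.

3.9677

P(T = 6) = 0.31.
Σ S·P over the event = 2·(0.02) + 3·(0.12) + 4·(0.12) + 7·(0.05) = 1.23.
E[S | T = 6] = (1.23) / (0.31) = 3.9677.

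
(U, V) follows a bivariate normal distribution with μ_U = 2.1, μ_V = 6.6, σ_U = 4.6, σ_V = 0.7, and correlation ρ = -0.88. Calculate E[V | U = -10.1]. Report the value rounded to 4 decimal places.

E[V | U=x] = μ_V + ρ(σ_V/σ_U)(x − μ_U) for jointly normal variables.
E[V | U=-10.1] = 6.6 + (-0.88)·(0.7/4.6)·(-10.1 − (2.1)) = 6.6 + (-0.13391)·(-12.2) = 8.2337.

8.2337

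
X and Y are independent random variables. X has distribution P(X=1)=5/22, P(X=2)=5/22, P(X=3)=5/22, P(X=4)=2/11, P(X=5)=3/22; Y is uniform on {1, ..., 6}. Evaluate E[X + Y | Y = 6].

193/22

P(Y = 6) = 1/6.
Summing (X+Y)·P(x,y) over outcomes with Y = 6 gives 193/132.
E[X + Y | Y = 6] = (193/132) / (1/6) = 193/22.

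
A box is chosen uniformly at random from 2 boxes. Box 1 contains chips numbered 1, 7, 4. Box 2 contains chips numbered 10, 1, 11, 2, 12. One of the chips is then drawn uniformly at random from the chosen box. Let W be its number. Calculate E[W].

E[W | box 1] = (1+7+4)/3 = 4.
E[W | box 2] = (10+1+11+2+12)/5 = 36/5.
E[W] = (1/2)·(4) + (1/2)·(36/5) = 28/5.

28/5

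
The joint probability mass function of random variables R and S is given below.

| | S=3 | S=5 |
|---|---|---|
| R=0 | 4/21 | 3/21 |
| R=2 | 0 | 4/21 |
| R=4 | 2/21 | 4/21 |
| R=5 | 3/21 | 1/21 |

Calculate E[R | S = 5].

P(S = 5) = 4/7.
Σ R·P over the event = 0·(3/21) + 2·(4/21) + 4·(4/21) + 5·(1/21) = 29/21.
E[R | S = 5] = (29/21) / (4/7) = 29/12.

29/12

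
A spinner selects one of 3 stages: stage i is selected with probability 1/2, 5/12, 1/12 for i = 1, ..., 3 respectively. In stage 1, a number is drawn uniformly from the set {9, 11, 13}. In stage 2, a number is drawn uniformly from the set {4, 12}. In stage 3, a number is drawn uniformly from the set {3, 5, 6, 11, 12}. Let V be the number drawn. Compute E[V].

E[V | stage 1] = (9+11+13)/3 = 11.
E[V | stage 2] = (4+12)/2 = 8.
E[V | stage 3] = (3+5+6+11+12)/5 = 37/5.
E[V] = (1/2)·(11) + (5/12)·(8) + (1/12)·(37/5) = 189/20.

189/20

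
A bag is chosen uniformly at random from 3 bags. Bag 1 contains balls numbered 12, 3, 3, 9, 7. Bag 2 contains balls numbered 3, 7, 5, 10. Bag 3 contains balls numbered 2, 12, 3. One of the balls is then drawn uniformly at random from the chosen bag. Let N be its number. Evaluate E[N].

1123/180

E[N | bag 1] = (12+3+3+9+7)/5 = 34/5.
E[N | bag 2] = (3+7+5+10)/4 = 25/4.
E[N | bag 3] = (2+12+3)/3 = 17/3.
E[N] = (1/3)·(34/5) + (1/3)·(25/4) + (1/3)·(17/3) = 1123/180.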